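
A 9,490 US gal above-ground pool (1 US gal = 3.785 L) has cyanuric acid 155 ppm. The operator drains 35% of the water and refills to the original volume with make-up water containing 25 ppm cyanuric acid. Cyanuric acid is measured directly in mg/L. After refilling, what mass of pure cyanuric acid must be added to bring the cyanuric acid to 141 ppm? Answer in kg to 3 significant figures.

1.13 kg

Volume: 9,490 US gal × 3.785 L/gal = 35,920 L.
After draining 35% and refilling: 155 × 0.65 + 25 × 0.35 = 109.5 ppm.
Deficit to target: 141 − 109.5 = 31.5 mg/L.
Mass: 31.5 mg/L × 35,920 L = 1131 g cyanuric acid.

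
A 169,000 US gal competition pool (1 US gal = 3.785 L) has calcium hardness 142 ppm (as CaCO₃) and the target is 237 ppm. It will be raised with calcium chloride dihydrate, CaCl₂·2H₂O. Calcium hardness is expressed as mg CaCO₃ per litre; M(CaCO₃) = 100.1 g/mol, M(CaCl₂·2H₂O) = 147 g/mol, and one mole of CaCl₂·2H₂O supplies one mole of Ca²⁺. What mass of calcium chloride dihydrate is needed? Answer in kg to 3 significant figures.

89.2 kg

Volume: 169,000 US gal × 3.785 L/gal = 639,665 L.
Hardness to add: (237 − 142) = 95 mg/L as CaCO₃ × 639,665 L = 60,770 g as CaCO₃.
Moles of Ca²⁺ (1 mol Ca²⁺ ≡ 1 mol CaCO₃): 60,770 / 100.1 g/mol = 607.1 mol.
Mass of CaCl₂·2H₂O: 607.1 × 147 = 89,240 g.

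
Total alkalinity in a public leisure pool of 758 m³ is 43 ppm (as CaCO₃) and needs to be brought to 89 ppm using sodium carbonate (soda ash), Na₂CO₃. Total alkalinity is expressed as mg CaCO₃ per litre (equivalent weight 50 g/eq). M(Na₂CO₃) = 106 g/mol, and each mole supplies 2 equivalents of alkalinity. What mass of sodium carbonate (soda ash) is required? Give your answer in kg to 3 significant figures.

Volume: 758 m³ = 758,000 L.
Alkalinity to add: (89 − 43) = 46 mg/L as CaCO₃ × 758,000 L = 34,870 g as CaCO₃.
Equivalents: 34,870 g ÷ 50 g/eq = 697.4 eq.
Each mole of Na₂CO₃ supplies 2 eq, so 697.4 / 2 = 348.7 mol.
Mass: 348.7 mol × 106 g/mol = 36,960 g.

37.0 kg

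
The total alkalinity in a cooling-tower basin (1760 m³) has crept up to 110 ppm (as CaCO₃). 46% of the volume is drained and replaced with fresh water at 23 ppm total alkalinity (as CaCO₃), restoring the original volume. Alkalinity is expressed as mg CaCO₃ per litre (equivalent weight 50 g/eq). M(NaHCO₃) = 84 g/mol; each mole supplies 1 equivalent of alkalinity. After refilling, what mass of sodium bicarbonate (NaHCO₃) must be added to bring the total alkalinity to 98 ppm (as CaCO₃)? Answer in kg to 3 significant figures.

82.8 kg

Volume: 1760 m³ = 1,760,000 L.
After draining 46% and refilling: 110 × 0.54 + 23 × 0.46 = 69.98 ppm.
Deficit to target: 98 − 69.98 = 28.02 mg/L.
As CaCO₃: 28.02 mg/L × 1,760,000 L = 49,320 g; ÷ 50 g/eq ÷ 1 = 986.3 mol NaHCO₃.
Mass: 986.3 × 84 = 82,850 g.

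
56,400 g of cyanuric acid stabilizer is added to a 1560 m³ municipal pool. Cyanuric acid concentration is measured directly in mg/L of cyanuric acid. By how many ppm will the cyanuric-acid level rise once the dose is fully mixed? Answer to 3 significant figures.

Volume: 1560 m³ = 1,560,000 L.
Rise: 56,400 g / 1,560,000 L × 1000 = 36.15 mg/L.

36.2 ppm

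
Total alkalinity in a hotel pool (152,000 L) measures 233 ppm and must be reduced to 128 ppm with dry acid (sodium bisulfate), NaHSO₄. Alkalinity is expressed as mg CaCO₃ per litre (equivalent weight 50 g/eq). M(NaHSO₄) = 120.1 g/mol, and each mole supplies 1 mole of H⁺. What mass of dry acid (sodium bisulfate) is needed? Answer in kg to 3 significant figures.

Alkalinity to neutralize: (233 − 128) = 105 mg/L as CaCO₃ × 152,000 L = 15,960 g as CaCO₃.
Equivalents of H⁺ required: 15,960 ÷ 50 g/eq = 319.2 eq = 319.2 mol NaHSO₄.
Mass of NaHSO₄: 319.2 × 120.1 = 38,340 g.

38.3 kg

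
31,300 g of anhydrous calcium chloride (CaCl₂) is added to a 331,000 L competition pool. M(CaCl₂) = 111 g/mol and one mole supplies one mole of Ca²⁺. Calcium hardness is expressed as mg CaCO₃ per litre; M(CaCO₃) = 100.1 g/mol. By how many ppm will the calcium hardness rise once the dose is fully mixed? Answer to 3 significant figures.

85.3 ppm

Moles of Ca²⁺: 31,300 g ÷ 111 g/mol = 282 mol.
As CaCO₃: 282 mol × 100.1 g/mol = 28,230 g.
Rise: 28,230 g / 331,000 L × 1000 = 85.28 mg/L.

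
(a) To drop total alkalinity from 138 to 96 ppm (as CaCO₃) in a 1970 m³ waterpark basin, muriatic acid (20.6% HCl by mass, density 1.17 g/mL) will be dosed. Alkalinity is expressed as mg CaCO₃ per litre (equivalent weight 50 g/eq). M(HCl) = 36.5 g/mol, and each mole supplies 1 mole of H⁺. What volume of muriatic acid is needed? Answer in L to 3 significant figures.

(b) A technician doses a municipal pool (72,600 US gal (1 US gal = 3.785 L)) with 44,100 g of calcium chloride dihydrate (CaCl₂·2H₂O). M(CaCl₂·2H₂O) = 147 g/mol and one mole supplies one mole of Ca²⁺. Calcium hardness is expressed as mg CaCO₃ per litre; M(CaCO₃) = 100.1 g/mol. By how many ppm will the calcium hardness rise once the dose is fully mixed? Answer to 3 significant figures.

(a) 251 L; (b) 109 ppm

(a) Volume: 1970 m³ = 1,970,000 L.
(a) Alkalinity to neutralize: (138 − 96) = 42 mg/L as CaCO₃ × 1,970,000 L = 82,740 g as CaCO₃.
(a) Equivalents of H⁺ required: 82,740 ÷ 50 g/eq = 1655 eq = 1655 mol HCl.
(a) Mass of HCl: 1655 × 36.5 = 60,400 g.
(a) Mass of 20.6% solution: 60,400 / 0.206 = 293,200 g.
(a) Volume: 293,200 g ÷ 1.17 g/mL = 250,600 mL.

(b) Volume: 72,600 US gal × 3.785 L/gal = 274,791 L.
(b) Moles of Ca²⁺: 44,100 g ÷ 147 g/mol = 300 mol.
(b) As CaCO₃: 300 mol × 100.1 g/mol = 30,030 g.
(b) Rise: 30,030 g / 274,791 L × 1000 = 109.3 mg/L.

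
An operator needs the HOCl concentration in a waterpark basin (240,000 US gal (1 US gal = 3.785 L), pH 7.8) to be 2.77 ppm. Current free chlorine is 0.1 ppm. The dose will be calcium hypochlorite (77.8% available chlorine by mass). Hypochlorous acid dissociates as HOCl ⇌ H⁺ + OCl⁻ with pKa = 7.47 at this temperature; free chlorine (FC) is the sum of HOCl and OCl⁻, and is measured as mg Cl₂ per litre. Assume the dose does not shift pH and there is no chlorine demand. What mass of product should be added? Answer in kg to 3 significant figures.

10.0 kg

Volume: 240,000 US gal × 3.785 L/gal = 908,400 L.
[OCl⁻]/[HOCl] = 10^(pH − pKa) = 10^(7.8 − 7.47) = 2.138; fraction as HOCl = 1/(1 + 2.138) = 0.3187.
Free chlorine required for 2.77 ppm HOCl: 2.77 / 0.3187 = 8.692 ppm.
FC to add: 8.692 − 0.1 = 8.592 mg/L as Cl₂.
Cl₂ equivalent: 8.592 mg/L × 908,400 L = 7805 g.
Product at 77.8% available Cl: 7805 / 0.778 = 10,030 g.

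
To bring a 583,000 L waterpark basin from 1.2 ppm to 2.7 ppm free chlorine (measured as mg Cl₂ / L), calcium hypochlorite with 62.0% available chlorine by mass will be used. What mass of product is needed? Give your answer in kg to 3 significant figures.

Chlorine deficit: 2.7 − 1.2 = 1.5 ppm = 1.5 mg/L as Cl₂.
Cl₂ equivalent needed: 1.5 mg/L × 583,000 L = 874,500 mg = 874.5 g.
Product at 62.0% available chlorine: 874.5 / 0.62 = 1410 g.

1.41 kg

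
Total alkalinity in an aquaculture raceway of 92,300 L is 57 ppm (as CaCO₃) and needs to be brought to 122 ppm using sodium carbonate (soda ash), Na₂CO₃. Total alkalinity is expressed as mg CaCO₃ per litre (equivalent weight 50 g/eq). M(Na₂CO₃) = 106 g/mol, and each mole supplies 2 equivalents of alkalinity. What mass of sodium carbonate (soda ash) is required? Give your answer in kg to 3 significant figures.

6.36 kg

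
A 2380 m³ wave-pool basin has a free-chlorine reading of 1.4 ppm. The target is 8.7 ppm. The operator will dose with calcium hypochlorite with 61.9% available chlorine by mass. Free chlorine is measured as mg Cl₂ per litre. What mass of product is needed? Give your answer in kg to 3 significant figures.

28.1 kg

Volume: 2380 m³ = 2,380,000 L.
Chlorine deficit: 8.7 − 1.4 = 7.3 ppm = 7.3 mg/L as Cl₂.
Cl₂ equivalent needed: 7.3 mg/L × 2,380,000 L = 17,370,000 mg = 17,370 g.
Product at 61.9% available chlorine: 17,370 / 0.619 = 28,070 g.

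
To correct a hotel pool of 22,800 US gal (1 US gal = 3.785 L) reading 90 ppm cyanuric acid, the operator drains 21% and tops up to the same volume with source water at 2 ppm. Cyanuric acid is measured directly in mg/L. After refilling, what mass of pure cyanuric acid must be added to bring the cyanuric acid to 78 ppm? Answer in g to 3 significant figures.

559 g

Volume: 22,800 US gal × 3.785 L/gal = 86,298 L.
After draining 21% and refilling: 90 × 0.79 + 2 × 0.21 = 71.52 ppm.
Deficit to target: 78 − 71.52 = 6.48 mg/L.
Mass: 6.48 mg/L × 86,298 L = 559.2 g cyanuric acid.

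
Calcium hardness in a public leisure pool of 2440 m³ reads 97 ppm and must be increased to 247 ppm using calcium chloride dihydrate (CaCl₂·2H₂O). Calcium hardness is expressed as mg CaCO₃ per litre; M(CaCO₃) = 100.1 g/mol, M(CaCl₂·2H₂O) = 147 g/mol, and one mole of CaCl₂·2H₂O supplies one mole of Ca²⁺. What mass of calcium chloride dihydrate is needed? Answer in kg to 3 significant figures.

537 kg

Volume: 2440 m³ = 2,440,000 L.
Hardness to add: (247 − 97) = 150 mg/L as CaCO₃ × 2,440,000 L = 366,000 g as CaCO₃.
Moles of Ca²⁺ (1 mol Ca²⁺ ≡ 1 mol CaCO₃): 366,000 / 100.1 g/mol = 3656 mol.
Mass of CaCl₂·2H₂O: 3656 × 147 = 537,500 g.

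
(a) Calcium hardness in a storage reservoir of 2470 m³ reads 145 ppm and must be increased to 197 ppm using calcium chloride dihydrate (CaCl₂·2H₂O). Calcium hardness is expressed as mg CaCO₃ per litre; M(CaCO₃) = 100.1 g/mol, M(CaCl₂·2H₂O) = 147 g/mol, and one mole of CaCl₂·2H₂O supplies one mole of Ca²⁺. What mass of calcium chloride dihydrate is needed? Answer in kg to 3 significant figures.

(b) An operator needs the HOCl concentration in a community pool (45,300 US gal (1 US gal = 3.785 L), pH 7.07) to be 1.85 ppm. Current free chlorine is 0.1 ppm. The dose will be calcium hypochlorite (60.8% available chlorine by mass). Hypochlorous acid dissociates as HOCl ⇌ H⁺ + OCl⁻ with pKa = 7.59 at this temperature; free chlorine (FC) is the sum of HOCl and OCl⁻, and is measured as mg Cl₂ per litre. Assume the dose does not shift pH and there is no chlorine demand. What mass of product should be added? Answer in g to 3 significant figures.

(a) Volume: 2470 m³ = 2,470,000 L.
(a) Hardness to add: (197 − 145) = 52 mg/L as CaCO₃ × 2,470,000 L = 128,400 g as CaCO₃.
(a) Moles of Ca²⁺ (1 mol Ca²⁺ ≡ 1 mol CaCO₃): 128,400 / 100.1 g/mol = 1283 mol.
(a) Mass of CaCl₂·2H₂O: 1283 × 147 = 188,600 g.

(b) Volume: 45,300 US gal × 3.785 L/gal = 171,460 L.
(b) [OCl⁻]/[HOCl] = 10^(pH − pKa) = 10^(7.07 − 7.59) = 0.302; fraction as HOCl = 1/(1 + 0.302) = 0.7681.
(b) Free chlorine required for 1.85 ppm HOCl: 1.85 / 0.7681 = 2.409 ppm.
(b) FC to add: 2.409 − 0.1 = 2.309 mg/L as Cl₂.
(b) Cl₂ equivalent: 2.309 mg/L × 171,460 L = 395.8 g.
(b) Product at 60.8% available Cl: 395.8 / 0.608 = 651.1 g.

(a) 189 kg; (b) 651 g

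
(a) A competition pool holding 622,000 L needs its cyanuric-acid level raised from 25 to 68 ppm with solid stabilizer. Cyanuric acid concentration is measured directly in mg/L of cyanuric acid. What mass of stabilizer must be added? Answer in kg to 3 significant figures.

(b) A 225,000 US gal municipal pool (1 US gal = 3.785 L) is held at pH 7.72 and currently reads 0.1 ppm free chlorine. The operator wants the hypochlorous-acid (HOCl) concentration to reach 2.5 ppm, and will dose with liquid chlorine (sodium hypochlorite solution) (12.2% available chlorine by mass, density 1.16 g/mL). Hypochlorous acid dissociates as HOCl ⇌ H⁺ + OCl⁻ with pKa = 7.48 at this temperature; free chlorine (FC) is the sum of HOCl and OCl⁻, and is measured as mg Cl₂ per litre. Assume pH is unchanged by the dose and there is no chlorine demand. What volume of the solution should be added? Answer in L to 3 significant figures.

(a) 26.7 kg; (b) 40.6 L

(a) CYA to add: (68 − 25) = 43 mg/L × 622,000 L = 26,750 g cyanuric acid.

(b) Volume: 225,000 US gal × 3.785 L/gal = 851,625 L.
(b) [OCl⁻]/[HOCl] = 10^(pH − pKa) = 10^(7.72 − 7.48) = 1.738; fraction as HOCl = 1/(1 + 1.738) = 0.3653.
(b) Free chlorine required for 2.5 ppm HOCl: 2.5 / 0.3653 = 6.845 ppm.
(b) FC to add: 6.845 − 0.1 = 6.745 mg/L as Cl₂.
(b) Cl₂ equivalent: 6.745 mg/L × 851,625 L = 5744 g.
(b) Product at 12.2% available Cl: 5744 / 0.122 = 47,080 g.
(b) Volume: 47,080 g ÷ 1.16 g/mL = 40,590 mL.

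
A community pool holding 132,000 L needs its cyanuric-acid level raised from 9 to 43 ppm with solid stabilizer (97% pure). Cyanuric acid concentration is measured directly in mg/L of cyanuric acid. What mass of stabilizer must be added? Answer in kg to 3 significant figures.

4.63 kg

CYA to add: (43 − 9) = 34 mg/L × 132,000 L = 4488 g cyanuric acid.
At 97% purity: 4488 / 0.97 = 4627 g product.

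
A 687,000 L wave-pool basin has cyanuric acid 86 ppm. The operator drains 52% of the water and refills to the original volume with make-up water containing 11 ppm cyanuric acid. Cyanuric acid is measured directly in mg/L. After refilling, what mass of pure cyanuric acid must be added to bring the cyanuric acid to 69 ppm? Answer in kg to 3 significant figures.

After draining 52% and refilling: 86 × 0.48 + 11 × 0.52 = 47 ppm.
Deficit to target: 69 − 47 = 22 mg/L.
Mass: 22 mg/L × 687,000 L = 15,110 g cyanuric acid.

15.1 kg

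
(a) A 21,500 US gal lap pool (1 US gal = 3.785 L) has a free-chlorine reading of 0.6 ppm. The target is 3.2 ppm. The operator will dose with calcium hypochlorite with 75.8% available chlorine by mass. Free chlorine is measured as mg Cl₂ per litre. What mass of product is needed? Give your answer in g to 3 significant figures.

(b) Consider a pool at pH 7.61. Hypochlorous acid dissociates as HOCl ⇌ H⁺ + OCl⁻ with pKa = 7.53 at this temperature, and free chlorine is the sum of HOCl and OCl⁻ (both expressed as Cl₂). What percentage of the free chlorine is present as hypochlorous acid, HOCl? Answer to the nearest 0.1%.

(a) Volume: 21,500 US gal × 3.785 L/gal = 81,378 L.
(a) Chlorine deficit: 3.2 − 0.6 = 2.6 ppm = 2.6 mg/L as Cl₂.
(a) Cl₂ equivalent needed: 2.6 mg/L × 81,378 L = 211,600 mg = 211.6 g.
(a) Product at 75.8% available chlorine: 211.6 / 0.758 = 279.1 g.

(b) [OCl⁻]/[HOCl] = 10^(pH − pKa) = 10^(7.61 − 7.53) = 10^0.08 = 1.202.
(b) Fraction as HOCl = 1 / (1 + 1.202) = 0.4541.

(a) 279 g; (b) 45.4%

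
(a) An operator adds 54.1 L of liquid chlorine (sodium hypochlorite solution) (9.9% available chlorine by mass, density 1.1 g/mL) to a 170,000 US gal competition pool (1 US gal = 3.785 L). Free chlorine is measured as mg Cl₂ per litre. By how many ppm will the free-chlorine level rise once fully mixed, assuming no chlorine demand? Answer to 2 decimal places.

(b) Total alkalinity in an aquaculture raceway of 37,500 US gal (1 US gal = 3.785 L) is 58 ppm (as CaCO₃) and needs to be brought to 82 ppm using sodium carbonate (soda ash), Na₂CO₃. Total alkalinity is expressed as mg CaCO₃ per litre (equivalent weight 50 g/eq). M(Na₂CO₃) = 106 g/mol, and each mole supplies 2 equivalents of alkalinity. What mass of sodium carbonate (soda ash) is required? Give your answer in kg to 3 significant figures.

(a) Volume: 170,000 US gal × 3.785 L/gal = 643,450 L.
(a) Mass of solution: 54.1 L × 1000 mL/L × 1.1 g/mL = 59,510 g.
(a) Available chlorine delivered: 59,510 g × 0.099 = 5891 g as Cl₂.
(a) Concentration rise: 5891 g / 643,450 L = 9.156 mg/L = 9.16 ppm.

(b) Volume: 37,500 US gal × 3.785 L/gal = 141,938 L.
(b) Alkalinity to add: (82 − 58) = 24 mg/L as CaCO₃ × 141,938 L = 3406 g as CaCO₃.
(b) Equivalents: 3406 g ÷ 50 g/eq = 68.13 eq.
(b) Each mole of Na₂CO₃ supplies 2 eq, so 68.13 / 2 = 34.06 mol.
(b) Mass: 34.06 mol × 106 g/mol = 3611 g.

(a) 9.16 ppm; (b) 3.61 kg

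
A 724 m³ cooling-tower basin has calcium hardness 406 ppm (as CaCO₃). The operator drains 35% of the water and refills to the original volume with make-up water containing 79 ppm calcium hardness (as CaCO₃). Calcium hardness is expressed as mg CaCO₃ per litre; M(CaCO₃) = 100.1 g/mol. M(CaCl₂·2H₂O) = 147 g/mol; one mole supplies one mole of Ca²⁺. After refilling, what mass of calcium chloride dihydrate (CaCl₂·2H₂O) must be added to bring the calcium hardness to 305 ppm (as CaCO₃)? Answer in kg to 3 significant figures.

14.3 kg

Volume: 724 m³ = 724,000 L.
After draining 35% and refilling: 406 × 0.65 + 79 × 0.35 = 291.55 ppm.
Deficit to target: 305 − 291.55 = 13.45 mg/L.
As CaCO₃: 13.45 mg/L × 724,000 L = 9738 g; ÷ 100.1 = 97.28 mol Ca²⁺.
Mass: 97.28 × 147 = 14,300 g.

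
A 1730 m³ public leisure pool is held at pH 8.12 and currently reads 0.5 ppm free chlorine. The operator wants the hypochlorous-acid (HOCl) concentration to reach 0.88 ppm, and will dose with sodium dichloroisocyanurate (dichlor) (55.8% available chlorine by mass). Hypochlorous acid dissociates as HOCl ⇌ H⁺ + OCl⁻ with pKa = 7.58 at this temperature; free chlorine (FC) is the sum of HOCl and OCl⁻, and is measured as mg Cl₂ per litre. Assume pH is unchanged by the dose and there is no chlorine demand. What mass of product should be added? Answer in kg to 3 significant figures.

Volume: 1730 m³ = 1,730,000 L.
[OCl⁻]/[HOCl] = 10^(pH − pKa) = 10^(8.12 − 7.58) = 3.467; fraction as HOCl = 1/(1 + 3.467) = 0.2238.
Free chlorine required for 0.88 ppm HOCl: 0.88 / 0.2238 = 3.931 ppm.
FC to add: 3.931 − 0.5 = 3.431 mg/L as Cl₂.
Cl₂ equivalent: 3.431 mg/L × 1,730,000 L = 5936 g.
Product at 55.8% available Cl: 5936 / 0.558 = 10,640 g.

10.6 kg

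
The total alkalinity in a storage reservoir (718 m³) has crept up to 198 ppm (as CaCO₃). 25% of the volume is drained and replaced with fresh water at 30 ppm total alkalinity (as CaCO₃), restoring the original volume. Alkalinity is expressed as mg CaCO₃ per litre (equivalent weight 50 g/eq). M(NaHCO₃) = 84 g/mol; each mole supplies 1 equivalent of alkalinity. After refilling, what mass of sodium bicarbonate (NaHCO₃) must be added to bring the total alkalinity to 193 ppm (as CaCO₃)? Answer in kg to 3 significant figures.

Volume: 718 m³ = 718,000 L.
After draining 25% and refilling: 198 × 0.75 + 30 × 0.25 = 156 ppm.
Deficit to target: 193 − 156 = 37 mg/L.
As CaCO₃: 37 mg/L × 718,000 L = 26,570 g; ÷ 50 g/eq ÷ 1 = 531.3 mol NaHCO₃.
Mass: 531.3 × 84 = 44,630 g.

44.6 kg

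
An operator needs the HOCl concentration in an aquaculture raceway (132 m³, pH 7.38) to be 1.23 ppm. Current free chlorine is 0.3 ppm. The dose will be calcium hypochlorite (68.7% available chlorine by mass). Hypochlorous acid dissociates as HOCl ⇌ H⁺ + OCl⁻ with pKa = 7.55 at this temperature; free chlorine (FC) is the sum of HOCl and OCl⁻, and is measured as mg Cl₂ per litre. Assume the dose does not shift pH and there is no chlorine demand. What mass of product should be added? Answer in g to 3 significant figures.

Volume: 132 m³ = 132,000 L.
[OCl⁻]/[HOCl] = 10^(pH − pKa) = 10^(7.38 − 7.55) = 0.6761; fraction as HOCl = 1/(1 + 0.6761) = 0.5966.
Free chlorine required for 1.23 ppm HOCl: 1.23 / 0.5966 = 2.062 ppm.
FC to add: 2.062 − 0.3 = 1.762 mg/L as Cl₂.
Cl₂ equivalent: 1.762 mg/L × 132,000 L = 232.5 g.
Product at 68.7% available Cl: 232.5 / 0.687 = 338.5 g.

338 g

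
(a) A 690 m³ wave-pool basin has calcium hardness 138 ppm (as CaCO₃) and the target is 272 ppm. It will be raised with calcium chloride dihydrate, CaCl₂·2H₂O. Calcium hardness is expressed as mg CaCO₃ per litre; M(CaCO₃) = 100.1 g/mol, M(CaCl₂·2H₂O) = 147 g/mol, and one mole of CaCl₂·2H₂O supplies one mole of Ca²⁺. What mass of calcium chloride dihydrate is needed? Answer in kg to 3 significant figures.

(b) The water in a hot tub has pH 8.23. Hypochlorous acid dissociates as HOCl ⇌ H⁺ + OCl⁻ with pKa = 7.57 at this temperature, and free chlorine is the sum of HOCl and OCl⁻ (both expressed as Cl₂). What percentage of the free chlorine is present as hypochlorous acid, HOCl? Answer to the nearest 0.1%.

(a) Volume: 690 m³ = 690,000 L.
(a) Hardness to add: (272 − 138) = 134 mg/L as CaCO₃ × 690,000 L = 92,460 g as CaCO₃.
(a) Moles of Ca²⁺ (1 mol Ca²⁺ ≡ 1 mol CaCO₃): 92,460 / 100.1 g/mol = 923.7 mol.
(a) Mass of CaCl₂·2H₂O: 923.7 × 147 = 135,800 g.

(b) [OCl⁻]/[HOCl] = 10^(pH − pKa) = 10^(8.23 − 7.57) = 10^0.66 = 4.571.
(b) Fraction as HOCl = 1 / (1 + 4.571) = 0.1795.

(a) 136 kg; (b) 18.0%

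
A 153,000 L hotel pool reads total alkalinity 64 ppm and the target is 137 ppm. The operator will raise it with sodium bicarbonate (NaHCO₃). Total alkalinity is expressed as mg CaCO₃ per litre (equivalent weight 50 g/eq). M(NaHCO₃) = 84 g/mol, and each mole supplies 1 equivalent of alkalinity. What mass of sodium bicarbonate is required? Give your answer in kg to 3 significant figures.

18.8 kg

Alkalinity to add: (137 − 64) = 73 mg/L as CaCO₃ × 153,000 L = 11,170 g as CaCO₃.
Equivalents: 11,170 g ÷ 50 g/eq = 223.4 eq.
NaHCO₃ supplies 1 eq per mole → 223.4 mol.
Mass: 223.4 mol × 84 g/mol = 18,760 g.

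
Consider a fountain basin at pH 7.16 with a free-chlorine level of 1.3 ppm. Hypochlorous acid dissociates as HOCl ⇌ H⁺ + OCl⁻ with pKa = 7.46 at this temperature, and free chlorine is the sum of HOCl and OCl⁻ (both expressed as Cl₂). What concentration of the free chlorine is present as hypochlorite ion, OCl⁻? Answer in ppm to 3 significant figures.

[OCl⁻]/[HOCl] = 10^(pH − pKa) = 10^(7.16 − 7.46) = 10^-0.30 = 0.5012.
Fraction as HOCl = 1 / (1 + 0.5012) = 0.6661.
OCl⁻ = (1 − 0.6661) × 1.3 ppm = 0.434 ppm.

0.434 ppm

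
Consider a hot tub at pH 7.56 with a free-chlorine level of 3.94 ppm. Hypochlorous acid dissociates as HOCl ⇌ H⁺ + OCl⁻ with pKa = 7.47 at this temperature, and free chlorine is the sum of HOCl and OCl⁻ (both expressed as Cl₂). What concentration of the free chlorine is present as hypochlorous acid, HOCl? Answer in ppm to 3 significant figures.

1.77 ppm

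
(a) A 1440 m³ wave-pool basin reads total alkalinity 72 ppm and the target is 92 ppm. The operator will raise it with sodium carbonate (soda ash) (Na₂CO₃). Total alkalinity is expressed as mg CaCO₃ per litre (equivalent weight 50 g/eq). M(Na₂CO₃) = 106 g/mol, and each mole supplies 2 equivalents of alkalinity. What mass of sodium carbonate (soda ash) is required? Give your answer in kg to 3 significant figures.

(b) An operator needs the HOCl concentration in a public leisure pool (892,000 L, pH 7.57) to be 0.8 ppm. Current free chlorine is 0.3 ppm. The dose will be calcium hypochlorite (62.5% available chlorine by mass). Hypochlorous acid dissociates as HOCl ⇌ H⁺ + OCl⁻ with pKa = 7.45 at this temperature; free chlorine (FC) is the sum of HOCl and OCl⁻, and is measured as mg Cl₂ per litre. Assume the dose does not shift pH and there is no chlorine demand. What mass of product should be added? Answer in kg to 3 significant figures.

(a) 30.5 kg; (b) 2.22 kg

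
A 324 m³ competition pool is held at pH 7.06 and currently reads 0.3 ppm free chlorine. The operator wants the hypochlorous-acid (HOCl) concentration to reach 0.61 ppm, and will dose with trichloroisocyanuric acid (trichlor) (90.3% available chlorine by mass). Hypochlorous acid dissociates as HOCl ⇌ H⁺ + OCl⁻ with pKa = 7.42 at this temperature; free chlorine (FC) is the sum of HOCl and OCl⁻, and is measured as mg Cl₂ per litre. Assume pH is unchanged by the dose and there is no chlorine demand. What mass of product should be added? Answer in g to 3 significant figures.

207 g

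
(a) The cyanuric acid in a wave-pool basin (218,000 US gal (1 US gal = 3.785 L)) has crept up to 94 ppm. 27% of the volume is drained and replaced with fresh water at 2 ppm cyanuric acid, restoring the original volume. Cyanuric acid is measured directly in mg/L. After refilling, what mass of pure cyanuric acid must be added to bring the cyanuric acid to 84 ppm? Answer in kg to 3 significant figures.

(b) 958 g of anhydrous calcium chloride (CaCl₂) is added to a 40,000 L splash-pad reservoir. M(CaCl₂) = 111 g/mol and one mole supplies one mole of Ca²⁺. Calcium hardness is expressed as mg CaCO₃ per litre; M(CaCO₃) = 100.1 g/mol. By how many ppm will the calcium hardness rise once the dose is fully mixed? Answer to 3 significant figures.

(a) Volume: 218,000 US gal × 3.785 L/gal = 825,130 L.
(a) After draining 27% and refilling: 94 × 0.73 + 2 × 0.27 = 69.16 ppm.
(a) Deficit to target: 84 − 69.16 = 14.84 mg/L.
(a) Mass: 14.84 mg/L × 825,130 L = 12,240 g cyanuric acid.

(b) Moles of Ca²⁺: 958 g ÷ 111 g/mol = 8.631 mol.
(b) As CaCO₃: 8.631 mol × 100.1 g/mol = 863.9 g.
(b) Rise: 863.9 g / 40,000 L × 1000 = 21.6 mg/L.

(a) 12.2 kg; (b) 21.6 ppm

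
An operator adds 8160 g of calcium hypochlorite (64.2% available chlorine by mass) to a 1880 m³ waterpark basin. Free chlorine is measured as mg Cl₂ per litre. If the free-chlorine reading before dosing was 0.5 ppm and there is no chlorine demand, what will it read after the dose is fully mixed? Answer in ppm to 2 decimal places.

3.29 ppm

Volume: 1880 m³ = 1,880,000 L.
Available chlorine delivered: 8160 g × 0.642 = 5239 g as Cl₂.
Concentration rise: 5239 g / 1,880,000 L = 2.787 mg/L = 2.79 ppm.
Final FC: 0.5 + 2.79 = 3.29 ppm.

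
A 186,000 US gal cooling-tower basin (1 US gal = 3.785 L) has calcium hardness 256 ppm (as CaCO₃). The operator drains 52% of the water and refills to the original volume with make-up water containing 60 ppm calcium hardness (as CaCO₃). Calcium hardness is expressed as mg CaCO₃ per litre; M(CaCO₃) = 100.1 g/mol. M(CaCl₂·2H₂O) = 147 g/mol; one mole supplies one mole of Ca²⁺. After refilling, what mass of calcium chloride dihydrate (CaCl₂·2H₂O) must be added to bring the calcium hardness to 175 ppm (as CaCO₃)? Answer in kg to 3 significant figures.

21.6 kg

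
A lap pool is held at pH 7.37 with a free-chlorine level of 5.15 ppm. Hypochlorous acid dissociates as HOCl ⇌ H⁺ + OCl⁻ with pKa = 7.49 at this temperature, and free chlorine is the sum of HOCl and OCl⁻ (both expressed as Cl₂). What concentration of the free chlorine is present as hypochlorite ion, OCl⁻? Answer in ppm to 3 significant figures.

2.22 ppm

[OCl⁻]/[HOCl] = 10^(pH − pKa) = 10^(7.37 − 7.49) = 10^-0.12 = 0.7586.
Fraction as HOCl = 1 / (1 + 0.7586) = 0.5686.
OCl⁻ = (1 − 0.5686) × 5.15 ppm = 2.221 ppm.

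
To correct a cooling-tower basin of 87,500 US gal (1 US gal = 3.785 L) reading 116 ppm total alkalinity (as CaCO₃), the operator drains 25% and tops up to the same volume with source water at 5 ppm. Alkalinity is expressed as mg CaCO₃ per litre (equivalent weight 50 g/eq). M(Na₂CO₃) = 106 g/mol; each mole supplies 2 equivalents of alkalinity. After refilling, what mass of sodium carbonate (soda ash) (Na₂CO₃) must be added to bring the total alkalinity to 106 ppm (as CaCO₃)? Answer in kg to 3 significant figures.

Volume: 87,500 US gal × 3.785 L/gal = 331,188 L.
After draining 25% and refilling: 116 × 0.75 + 5 × 0.25 = 88.25 ppm.
Deficit to target: 106 − 88.25 = 17.75 mg/L.
As CaCO₃: 17.75 mg/L × 331,188 L = 5879 g; ÷ 50 g/eq ÷ 2 = 58.79 mol Na₂CO₃.
Mass: 58.79 × 106 = 6231 g.

6.23 kg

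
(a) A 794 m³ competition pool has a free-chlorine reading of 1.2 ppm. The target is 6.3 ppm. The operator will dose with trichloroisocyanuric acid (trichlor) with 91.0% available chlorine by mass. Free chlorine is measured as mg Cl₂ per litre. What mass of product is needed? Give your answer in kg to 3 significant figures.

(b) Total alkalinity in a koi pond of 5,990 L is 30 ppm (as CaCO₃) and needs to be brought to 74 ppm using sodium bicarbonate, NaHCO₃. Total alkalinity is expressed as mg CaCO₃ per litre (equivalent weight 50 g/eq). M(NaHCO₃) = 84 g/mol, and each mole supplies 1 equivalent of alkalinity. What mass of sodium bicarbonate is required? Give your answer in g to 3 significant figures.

(a) 4.45 kg; (b) 443 g

(a) Volume: 794 m³ = 794,000 L.
(a) Chlorine deficit: 6.3 − 1.2 = 5.1 ppm = 5.1 mg/L as Cl₂.
(a) Cl₂ equivalent needed: 5.1 mg/L × 794,000 L = 4,049,000 mg = 4049 g.
(a) Product at 91.0% available chlorine: 4049 / 0.91 = 4450 g.

(b) Alkalinity to add: (74 − 30) = 44 mg/L as CaCO₃ × 5,990 L = 263.6 g as CaCO₃.
(b) Equivalents: 263.6 g ÷ 50 g/eq = 5.271 eq.
(b) NaHCO₃ supplies 1 eq per mole → 5.271 mol.
(b) Mass: 5.271 mol × 84 g/mol = 442.8 g.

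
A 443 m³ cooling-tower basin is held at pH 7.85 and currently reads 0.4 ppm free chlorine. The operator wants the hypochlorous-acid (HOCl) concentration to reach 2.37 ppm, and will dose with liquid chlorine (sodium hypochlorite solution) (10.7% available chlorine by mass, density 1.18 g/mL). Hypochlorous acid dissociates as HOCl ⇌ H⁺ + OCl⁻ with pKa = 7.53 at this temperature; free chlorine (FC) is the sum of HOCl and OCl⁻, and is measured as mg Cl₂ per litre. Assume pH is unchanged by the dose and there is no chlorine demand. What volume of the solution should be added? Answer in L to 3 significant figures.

Volume: 443 m³ = 443,000 L.
[OCl⁻]/[HOCl] = 10^(pH − pKa) = 10^(7.85 − 7.53) = 2.089; fraction as HOCl = 1/(1 + 2.089) = 0.3237.
Free chlorine required for 2.37 ppm HOCl: 2.37 / 0.3237 = 7.322 ppm.
FC to add: 7.322 − 0.4 = 6.922 mg/L as Cl₂.
Cl₂ equivalent: 6.922 mg/L × 443,000 L = 3066 g.
Product at 10.7% available Cl: 3066 / 0.107 = 28,660 g.
Volume: 28,660 g ÷ 1.18 g/mL = 24,290 mL.

24.3 L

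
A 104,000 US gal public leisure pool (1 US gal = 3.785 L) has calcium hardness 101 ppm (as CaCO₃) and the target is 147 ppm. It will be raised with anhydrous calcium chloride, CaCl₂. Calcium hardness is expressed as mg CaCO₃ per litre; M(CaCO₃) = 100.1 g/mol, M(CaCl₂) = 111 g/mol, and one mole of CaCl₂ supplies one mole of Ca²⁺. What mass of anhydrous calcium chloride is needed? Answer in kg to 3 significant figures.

20.1 kg

Volume: 104,000 US gal × 3.785 L/gal = 393,640 L.
Hardness to add: (147 − 101) = 46 mg/L as CaCO₃ × 393,640 L = 18,110 g as CaCO₃.
Moles of Ca²⁺ (1 mol Ca²⁺ ≡ 1 mol CaCO₃): 18,110 / 100.1 g/mol = 180.9 mol.
Mass of CaCl₂: 180.9 × 111 = 20,080 g.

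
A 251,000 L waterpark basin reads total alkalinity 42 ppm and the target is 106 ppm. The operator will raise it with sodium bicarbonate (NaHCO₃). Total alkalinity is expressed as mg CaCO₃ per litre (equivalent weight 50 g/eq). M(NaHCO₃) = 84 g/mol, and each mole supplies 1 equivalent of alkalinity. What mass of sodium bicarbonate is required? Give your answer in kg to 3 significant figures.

Alkalinity to add: (106 − 42) = 64 mg/L as CaCO₃ × 251,000 L = 16,060 g as CaCO₃.
Equivalents: 16,060 g ÷ 50 g/eq = 321.3 eq.
NaHCO₃ supplies 1 eq per mole → 321.3 mol.
Mass: 321.3 mol × 84 g/mol = 26,990 g.

27.0 kg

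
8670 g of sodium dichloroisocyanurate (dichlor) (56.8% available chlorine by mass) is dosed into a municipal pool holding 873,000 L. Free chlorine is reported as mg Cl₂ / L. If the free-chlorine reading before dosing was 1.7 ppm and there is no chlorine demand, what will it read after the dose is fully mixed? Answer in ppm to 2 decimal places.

Available chlorine delivered: 8670 g × 0.568 = 4925 g as Cl₂.
Concentration rise: 4925 g / 873,000 L = 5.641 mg/L = 5.64 ppm.
Final FC: 1.7 + 5.64 = 7.34 ppm.

7.34 ppm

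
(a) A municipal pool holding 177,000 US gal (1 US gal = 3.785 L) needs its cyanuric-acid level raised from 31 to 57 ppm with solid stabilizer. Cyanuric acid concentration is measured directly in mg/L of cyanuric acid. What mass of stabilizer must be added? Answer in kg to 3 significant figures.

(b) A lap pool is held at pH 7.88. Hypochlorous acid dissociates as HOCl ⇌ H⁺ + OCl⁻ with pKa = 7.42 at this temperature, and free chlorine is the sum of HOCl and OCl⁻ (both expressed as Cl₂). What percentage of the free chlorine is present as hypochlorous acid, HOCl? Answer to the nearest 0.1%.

(a) Volume: 177,000 US gal × 3.785 L/gal = 669,945 L.
(a) CYA to add: (57 − 31) = 26 mg/L × 669,945 L = 17,420 g cyanuric acid.

(b) [OCl⁻]/[HOCl] = 10^(pH − pKa) = 10^(7.88 − 7.42) = 10^0.46 = 2.884.
(b) Fraction as HOCl = 1 / (1 + 2.884) = 0.2575.

(a) 17.4 kg; (b) 25.7%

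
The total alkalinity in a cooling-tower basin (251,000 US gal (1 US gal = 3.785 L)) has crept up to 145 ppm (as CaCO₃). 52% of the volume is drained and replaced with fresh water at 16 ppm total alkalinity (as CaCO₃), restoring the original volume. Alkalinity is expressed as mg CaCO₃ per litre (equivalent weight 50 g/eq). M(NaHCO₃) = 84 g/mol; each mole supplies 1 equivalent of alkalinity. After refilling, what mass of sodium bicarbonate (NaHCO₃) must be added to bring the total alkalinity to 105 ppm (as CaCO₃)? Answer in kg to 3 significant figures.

43.2 kg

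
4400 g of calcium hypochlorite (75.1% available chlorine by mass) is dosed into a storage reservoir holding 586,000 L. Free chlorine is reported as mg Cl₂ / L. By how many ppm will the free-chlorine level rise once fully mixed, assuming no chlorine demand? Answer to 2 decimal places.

5.64 ppm

Available chlorine delivered: 4400 g × 0.751 = 3304 g as Cl₂.
Concentration rise: 3304 g / 586,000 L = 5.639 mg/L = 5.64 ppm.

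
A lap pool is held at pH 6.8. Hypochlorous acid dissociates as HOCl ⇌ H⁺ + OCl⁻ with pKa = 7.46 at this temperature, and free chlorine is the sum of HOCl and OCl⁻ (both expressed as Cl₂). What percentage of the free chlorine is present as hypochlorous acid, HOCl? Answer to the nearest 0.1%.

[OCl⁻]/[HOCl] = 10^(pH − pKa) = 10^(6.8 − 7.46) = 10^-0.66 = 0.2188.
Fraction as HOCl = 1 / (1 + 0.2188) = 0.8205.

82.0%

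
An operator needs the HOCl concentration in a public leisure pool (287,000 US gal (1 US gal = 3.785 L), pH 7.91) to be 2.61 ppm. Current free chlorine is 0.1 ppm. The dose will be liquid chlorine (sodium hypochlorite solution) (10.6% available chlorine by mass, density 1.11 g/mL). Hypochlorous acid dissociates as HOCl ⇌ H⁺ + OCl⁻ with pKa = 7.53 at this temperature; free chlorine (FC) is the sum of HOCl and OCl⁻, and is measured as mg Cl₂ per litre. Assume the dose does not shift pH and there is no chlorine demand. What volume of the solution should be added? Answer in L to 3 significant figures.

Volume: 287,000 US gal × 3.785 L/gal = 1,086,295 L.
[OCl⁻]/[HOCl] = 10^(pH − pKa) = 10^(7.91 − 7.53) = 2.399; fraction as HOCl = 1/(1 + 2.399) = 0.2942.
Free chlorine required for 2.61 ppm HOCl: 2.61 / 0.2942 = 8.871 ppm.
FC to add: 8.871 − 0.1 = 8.771 mg/L as Cl₂.
Cl₂ equivalent: 8.771 mg/L × 1,086,295 L = 9528 g.
Product at 10.6% available Cl: 9528 / 0.106 = 89,890 g.
Volume: 89,890 g ÷ 1.11 g/mL = 80,980 mL.

81.0 L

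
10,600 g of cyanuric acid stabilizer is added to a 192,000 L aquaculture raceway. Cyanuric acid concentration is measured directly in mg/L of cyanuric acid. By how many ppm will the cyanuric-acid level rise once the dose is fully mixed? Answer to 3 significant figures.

55.2 ppm

Rise: 10,600 g / 192,000 L × 1000 = 55.21 mg/L.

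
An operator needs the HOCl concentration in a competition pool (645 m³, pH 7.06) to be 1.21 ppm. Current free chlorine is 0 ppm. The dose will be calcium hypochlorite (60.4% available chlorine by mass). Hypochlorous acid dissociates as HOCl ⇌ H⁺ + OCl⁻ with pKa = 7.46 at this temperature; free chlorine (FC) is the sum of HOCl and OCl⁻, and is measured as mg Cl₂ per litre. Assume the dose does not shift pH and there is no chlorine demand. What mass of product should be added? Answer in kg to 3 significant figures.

Volume: 645 m³ = 645,000 L.
[OCl⁻]/[HOCl] = 10^(pH − pKa) = 10^(7.06 − 7.46) = 0.3981; fraction as HOCl = 1/(1 + 0.3981) = 0.7153.
Free chlorine required for 1.21 ppm HOCl: 1.21 / 0.7153 = 1.692 ppm.
FC to add: 1.692 − 0 = 1.692 mg/L as Cl₂.
Cl₂ equivalent: 1.692 mg/L × 645,000 L = 1091 g.
Product at 60.4% available Cl: 1091 / 0.604 = 1807 g.

1.81 kg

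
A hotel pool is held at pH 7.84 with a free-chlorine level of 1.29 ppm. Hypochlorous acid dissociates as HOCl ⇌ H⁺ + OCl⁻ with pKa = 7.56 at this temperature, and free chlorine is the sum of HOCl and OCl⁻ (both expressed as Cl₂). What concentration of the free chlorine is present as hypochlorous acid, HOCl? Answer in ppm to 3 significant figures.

0.444 ppm

[OCl⁻]/[HOCl] = 10^(pH − pKa) = 10^(7.84 − 7.56) = 10^0.28 = 1.905.
Fraction as HOCl = 1 / (1 + 1.905) = 0.3442.
HOCl = 0.3442 × 1.29 ppm = 0.444 ppm.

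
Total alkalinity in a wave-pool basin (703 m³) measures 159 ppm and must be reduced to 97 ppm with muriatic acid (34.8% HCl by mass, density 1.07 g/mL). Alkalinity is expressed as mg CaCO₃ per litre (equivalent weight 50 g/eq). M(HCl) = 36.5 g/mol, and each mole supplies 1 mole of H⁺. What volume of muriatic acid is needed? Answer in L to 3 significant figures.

85.4 L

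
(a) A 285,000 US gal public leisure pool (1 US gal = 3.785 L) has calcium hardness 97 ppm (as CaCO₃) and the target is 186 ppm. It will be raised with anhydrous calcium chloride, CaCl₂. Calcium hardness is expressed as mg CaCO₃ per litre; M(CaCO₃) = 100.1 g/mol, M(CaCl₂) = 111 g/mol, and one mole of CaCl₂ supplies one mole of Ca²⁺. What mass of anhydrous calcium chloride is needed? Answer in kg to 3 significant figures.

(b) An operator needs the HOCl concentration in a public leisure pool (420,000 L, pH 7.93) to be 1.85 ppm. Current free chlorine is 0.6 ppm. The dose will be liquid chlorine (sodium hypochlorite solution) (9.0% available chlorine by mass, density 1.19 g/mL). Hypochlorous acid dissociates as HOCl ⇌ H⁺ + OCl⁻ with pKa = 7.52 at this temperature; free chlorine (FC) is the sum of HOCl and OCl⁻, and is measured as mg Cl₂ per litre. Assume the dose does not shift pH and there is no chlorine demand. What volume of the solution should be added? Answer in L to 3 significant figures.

(a) 106 kg; (b) 23.5 L

(a) Volume: 285,000 US gal × 3.785 L/gal = 1,078,725 L.
(a) Hardness to add: (186 − 97) = 89 mg/L as CaCO₃ × 1,078,725 L = 96,010 g as CaCO₃.
(a) Moles of Ca²⁺ (1 mol Ca²⁺ ≡ 1 mol CaCO₃): 96,010 / 100.1 g/mol = 959.1 mol.
(a) Mass of CaCl₂: 959.1 × 111 = 106,500 g.

(b) [OCl⁻]/[HOCl] = 10^(pH − pKa) = 10^(7.93 − 7.52) = 2.57; fraction as HOCl = 1/(1 + 2.57) = 0.2801.
(b) Free chlorine required for 1.85 ppm HOCl: 1.85 / 0.2801 = 6.605 ppm.
(b) FC to add: 6.605 − 0.6 = 6.005 mg/L as Cl₂.
(b) Cl₂ equivalent: 6.005 mg/L × 420,000 L = 2522 g.
(b) Product at 9.0% available Cl: 2522 / 0.09 = 28,020 g.
(b) Volume: 28,020 g ÷ 1.19 g/mL = 23,550 mL.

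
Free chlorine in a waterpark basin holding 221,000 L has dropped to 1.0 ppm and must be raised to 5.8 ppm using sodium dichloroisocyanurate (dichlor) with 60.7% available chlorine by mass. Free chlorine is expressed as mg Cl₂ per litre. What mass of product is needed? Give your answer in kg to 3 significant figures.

1.75 kg

Chlorine deficit: 5.8 − 1.0 = 4.8 ppm = 4.8 mg/L as Cl₂.
Cl₂ equivalent needed: 4.8 mg/L × 221,000 L = 1,061,000 mg = 1061 g.
Product at 60.7% available chlorine: 1061 / 0.607 = 1748 g.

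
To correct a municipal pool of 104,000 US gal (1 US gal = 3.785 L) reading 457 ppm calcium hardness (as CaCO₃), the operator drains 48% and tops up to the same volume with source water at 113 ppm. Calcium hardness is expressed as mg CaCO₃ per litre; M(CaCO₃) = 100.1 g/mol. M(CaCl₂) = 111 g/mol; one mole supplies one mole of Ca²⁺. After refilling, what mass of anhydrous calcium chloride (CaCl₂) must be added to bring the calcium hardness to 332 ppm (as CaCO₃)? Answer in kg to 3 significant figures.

Volume: 104,000 US gal × 3.785 L/gal = 393,640 L.
After draining 48% and refilling: 457 × 0.52 + 113 × 0.48 = 291.88 ppm.
Deficit to target: 332 − 291.88 = 40.12 mg/L.
As CaCO₃: 40.12 mg/L × 393,640 L = 15,790 g; ÷ 100.1 = 157.8 mol Ca²⁺.
Mass: 157.8 × 111 = 17,510 g.

17.5 kg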